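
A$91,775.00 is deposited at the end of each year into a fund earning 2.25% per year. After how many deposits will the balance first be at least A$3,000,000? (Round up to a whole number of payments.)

Periodic rate r = 0.0225 per year.
Ordinary annuity FV: 3,000,000 = 91,775 × [((1+r)^n − 1)/r].
(1+r)^n = 1 + 3,000,000 × r / 91,775, so n = ln(1 + 3,000,000·r/91,775) / ln(1+r) = 24.78.
Round up to a whole number of payments: n = 25.

25 payments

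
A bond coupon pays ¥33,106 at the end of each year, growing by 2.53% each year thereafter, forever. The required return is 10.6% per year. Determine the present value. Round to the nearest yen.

¥410,235

Periodic rate r = 0.106 per year.
Growing perpetuity (Gordon): PV = PMT₁ / (r − g) = 33,106 / (r − 0.0253) = ¥410,235.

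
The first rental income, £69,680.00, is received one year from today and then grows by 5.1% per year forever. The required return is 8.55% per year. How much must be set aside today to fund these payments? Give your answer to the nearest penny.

£2,019,710.14

Periodic rate r = 0.0855 per year.
Growing perpetuity (Gordon): PV = PMT₁ / (r − g) = 69,680 / (r − 0.051) = £2,019,710.14.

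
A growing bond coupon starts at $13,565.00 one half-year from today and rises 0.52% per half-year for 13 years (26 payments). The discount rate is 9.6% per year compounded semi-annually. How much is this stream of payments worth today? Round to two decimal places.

$209,751.01

Periodic rate r = 0.096/2 per half-year; n is counted in half-years.
Growing ordinary annuity: PV = PMT₁ × [1 − ((1+g)/(1+r))^n] / (r − g) = 13,565 × [1 − ((1+0.0052)/(1+r))^26] / (r − 0.0052) = $209,751.01.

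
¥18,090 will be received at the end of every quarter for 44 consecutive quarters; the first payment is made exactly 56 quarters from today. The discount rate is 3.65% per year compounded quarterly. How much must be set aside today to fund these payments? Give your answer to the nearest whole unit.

Ordinary annuity of 44 payments, first payment at period 56.
Periodic rate r = 0.0365/4 per quarter; n is counted in quarters.
The ordinary-annuity PV formula values the stream one period before the first payment (period 55); discount that back 55 periods:
PV₀ = 18,090 × [1 − (1+r)^−44] / r × (1+r)^−55 = ¥396,316

¥396,316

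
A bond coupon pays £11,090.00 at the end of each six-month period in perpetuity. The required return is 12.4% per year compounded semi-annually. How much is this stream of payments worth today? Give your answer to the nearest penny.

Periodic rate r = 0.124/2 per half-year.
Level perpetuity: PV = PMT / r = 11,090 / (0.124/2) = £178,870.97.

£178,870.97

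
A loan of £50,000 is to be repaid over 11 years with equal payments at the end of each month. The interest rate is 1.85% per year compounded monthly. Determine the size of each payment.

£418.93

Level ordinary annuity; solve PV = PMT × [(1 − (1+r)^−n)/r] for PMT.
Periodic rate r = 0.0185/12 per month; n is counted in months.
With n = 132: PMT = 50,000 / ([(1 − (1+r)^−n)/r]) = £418.93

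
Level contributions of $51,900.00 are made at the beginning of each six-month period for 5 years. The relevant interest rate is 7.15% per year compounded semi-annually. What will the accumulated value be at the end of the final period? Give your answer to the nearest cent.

This is an annuity due: 10 deposits of $51,900.00 at the beginning of each six-month period.
Periodic rate r = 0.0715/2 per half-year; n is counted in half-years.
FV = PMT × [((1+r)^n − 1)/r] × (1+r) = 51,900 × [(1+r)^10 − 1] / r × (1+r) = $632,816.21

$632,816.21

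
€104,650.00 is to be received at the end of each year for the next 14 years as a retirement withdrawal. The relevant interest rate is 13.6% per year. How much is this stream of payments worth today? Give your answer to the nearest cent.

€640,392.00

This is an ordinary annuity: 14 payments of €104,650.00 at the end of each year.
Periodic rate r = 0.136 per year.
PV = PMT × [(1 − (1+r)^−n)/r] = 104,650 × [1 − (1+r)^−14] / r = €640,392.00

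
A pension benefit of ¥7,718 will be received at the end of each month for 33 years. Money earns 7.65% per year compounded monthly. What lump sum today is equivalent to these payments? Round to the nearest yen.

¥1,112,914

This is an ordinary annuity: 396 payments of ¥7,718 at the end of each month.
Periodic rate r = 0.0765/12 per month; n is counted in months.
PV = PMT × [(1 − (1+r)^−n)/r] = 7,718 × [1 − (1+r)^−396] / r = ¥1,112,914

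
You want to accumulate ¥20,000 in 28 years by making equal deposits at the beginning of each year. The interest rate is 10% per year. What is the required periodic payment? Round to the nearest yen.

¥135

Level annuity due; solve FV = PMT × [((1+r)^n − 1)/r] × (1+r) for PMT.
Periodic rate r = 0.1 per year.
With n = 28: PMT = 20,000 / ([((1+r)^n − 1)/r] × (1+r)) = ¥135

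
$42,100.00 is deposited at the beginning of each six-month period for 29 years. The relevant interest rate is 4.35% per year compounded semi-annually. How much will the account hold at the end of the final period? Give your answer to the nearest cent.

This is an annuity due: 58 deposits of $42,100.00 at the beginning of each six-month period.
Periodic rate r = 0.0435/2 per half-year; n is counted in half-years.
FV = PMT × [((1+r)^n − 1)/r] × (1+r) = 42,100 × [(1+r)^58 − 1] / r × (1+r) = $4,911,280.29

$4,911,280.29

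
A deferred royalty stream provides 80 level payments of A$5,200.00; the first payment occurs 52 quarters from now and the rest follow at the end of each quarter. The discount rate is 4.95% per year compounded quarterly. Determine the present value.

A$140,517.59

Ordinary annuity of 80 payments, first payment at period 52.
Periodic rate r = 0.0495/4 per quarter; n is counted in quarters.
The ordinary-annuity PV formula values the stream one period before the first payment (period 51); discount that back 51 periods:
PV₀ = 5,200 × [1 − (1+r)^−80] / r × (1+r)^−51 = A$140,517.59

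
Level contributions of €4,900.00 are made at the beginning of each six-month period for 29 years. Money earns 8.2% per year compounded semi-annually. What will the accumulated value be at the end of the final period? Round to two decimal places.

This is an annuity due: 58 deposits of €4,900.00 at the beginning of each six-month period.
Periodic rate r = 0.082/2 per half-year; n is counted in half-years.
FV = PMT × [((1+r)^n − 1)/r] × (1+r) = 4,900 × [(1+r)^58 − 1] / r × (1+r) = €1,154,984.62

€1,154,984.62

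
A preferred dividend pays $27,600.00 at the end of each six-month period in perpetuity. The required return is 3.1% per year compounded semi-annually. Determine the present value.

Periodic rate r = 0.031/2 per half-year.
Level perpetuity: PV = PMT / r = 27,600 / (0.031/2) = $1,780,645.16.

$1,780,645.16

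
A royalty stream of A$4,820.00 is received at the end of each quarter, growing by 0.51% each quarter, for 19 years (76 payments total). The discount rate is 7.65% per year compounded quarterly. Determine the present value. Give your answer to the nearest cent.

A$223,787.71

Periodic rate r = 0.0765/4 per quarter; n is counted in quarters.
Growing ordinary annuity: PV = PMT₁ × [1 − ((1+g)/(1+r))^n] / (r − g) = 4,820 × [1 − ((1+0.0051)/(1+r))^76] / (r − 0.0051) = A$223,787.71.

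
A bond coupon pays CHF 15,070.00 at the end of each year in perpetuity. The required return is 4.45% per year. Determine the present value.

Periodic rate r = 0.0445 per year.
Level perpetuity: PV = PMT / r = 15,070 / (0.0445) = CHF 338,651.69.

CHF 338,651.69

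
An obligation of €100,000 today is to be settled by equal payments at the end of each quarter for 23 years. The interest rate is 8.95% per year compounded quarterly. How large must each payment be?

Level ordinary annuity; solve PV = PMT × [(1 − (1+r)^−n)/r] for PMT.
Periodic rate r = 0.0895/4 per quarter; n is counted in quarters.
With n = 92: PMT = 100,000 / ([(1 − (1+r)^−n)/r]) = €2,573.54

€2,573.54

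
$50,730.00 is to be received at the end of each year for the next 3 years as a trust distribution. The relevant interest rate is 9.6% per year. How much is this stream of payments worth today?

This is an ordinary annuity: 3 payments of $50,730.00 at the end of each year.
Periodic rate r = 0.096 per year.
PV = PMT × [(1 − (1+r)^−n)/r] = 50,730 × [1 − (1+r)^−3] / r = $127,051.73

$127,051.73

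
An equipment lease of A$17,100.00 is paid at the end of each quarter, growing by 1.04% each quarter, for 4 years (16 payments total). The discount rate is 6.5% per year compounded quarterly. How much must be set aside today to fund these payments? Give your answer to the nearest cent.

Periodic rate r = 0.065/4 per quarter; n is counted in quarters.
Growing ordinary annuity: PV = PMT₁ × [1 − ((1+g)/(1+r))^n] / (r − g) = 17,100 × [1 − ((1+0.0104)/(1+r))^16] / (r − 0.0104) = A$257,908.20.

A$257,908.20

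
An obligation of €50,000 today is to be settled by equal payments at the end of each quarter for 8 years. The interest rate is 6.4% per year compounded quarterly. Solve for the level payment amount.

€2,008.69

Level ordinary annuity; solve PV = PMT × [(1 − (1+r)^−n)/r] for PMT.
Periodic rate r = 0.064/4 per quarter; n is counted in quarters.
With n = 32: PMT = 50,000 / ([(1 − (1+r)^−n)/r]) = €2,008.69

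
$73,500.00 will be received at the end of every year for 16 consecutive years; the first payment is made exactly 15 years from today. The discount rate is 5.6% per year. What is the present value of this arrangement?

Ordinary annuity of 16 payments, first payment at period 15.
Periodic rate r = 0.056 per year.
The ordinary-annuity PV formula values the stream one period before the first payment (period 14); discount that back 14 periods:
PV₀ = 73,500 × [1 − (1+r)^−16] / r × (1+r)^−14 = $356,109.04

$356,109.04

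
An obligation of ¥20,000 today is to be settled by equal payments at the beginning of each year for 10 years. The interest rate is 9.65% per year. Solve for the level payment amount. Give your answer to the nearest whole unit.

Level annuity due; solve PV = PMT × [(1 − (1+r)^−n)/r] × (1+r) for PMT.
Periodic rate r = 0.0965 per year.
With n = 10: PMT = 20,000 / ([(1 − (1+r)^−n)/r] × (1+r)) = ¥2,924

¥2,924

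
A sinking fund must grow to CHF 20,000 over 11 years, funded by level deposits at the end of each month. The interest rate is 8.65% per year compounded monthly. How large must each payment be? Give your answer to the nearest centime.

Level ordinary annuity; solve FV = PMT × [((1+r)^n − 1)/r] for PMT.
Periodic rate r = 0.0865/12 per month; n is counted in months.
With n = 132: PMT = 20,000 / ([((1+r)^n − 1)/r]) = CHF 91.20

CHF 91.20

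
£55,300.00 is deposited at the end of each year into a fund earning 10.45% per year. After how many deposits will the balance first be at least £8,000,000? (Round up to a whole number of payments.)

Periodic rate r = 0.1045 per year.
Ordinary annuity FV: 8,000,000 = 55,300 × [((1+r)^n − 1)/r].
(1+r)^n = 1 + 8,000,000 × r / 55,300, so n = ln(1 + 8,000,000·r/55,300) / ln(1+r) = 27.97.
Round up to a whole number of payments: n = 28.

28 payments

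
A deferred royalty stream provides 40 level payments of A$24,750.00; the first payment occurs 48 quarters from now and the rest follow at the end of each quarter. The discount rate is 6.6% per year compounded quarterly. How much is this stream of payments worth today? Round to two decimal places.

Ordinary annuity of 40 payments, first payment at period 48.
Periodic rate r = 0.066/4 per quarter; n is counted in quarters.
The ordinary-annuity PV formula values the stream one period before the first payment (period 47); discount that back 47 periods:
PV₀ = 24,750 × [1 − (1+r)^−40] / r × (1+r)^−47 = A$333,894.15

A$333,894.15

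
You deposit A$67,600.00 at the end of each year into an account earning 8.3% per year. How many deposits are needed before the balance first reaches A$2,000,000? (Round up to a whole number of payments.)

16 payments

Periodic rate r = 0.083 per year.
Ordinary annuity FV: 2,000,000 = 67,600 × [((1+r)^n − 1)/r].
(1+r)^n = 1 + 2,000,000 × r / 67,600, so n = ln(1 + 2,000,000·r/67,600) / ln(1+r) = 15.55.
Round up to a whole number of payments: n = 16.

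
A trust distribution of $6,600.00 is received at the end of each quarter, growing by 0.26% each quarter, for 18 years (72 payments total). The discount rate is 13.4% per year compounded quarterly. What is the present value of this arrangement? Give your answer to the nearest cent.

$189,580.40

Periodic rate r = 0.134/4 per quarter; n is counted in quarters.
Growing ordinary annuity: PV = PMT₁ × [1 − ((1+g)/(1+r))^n] / (r − g) = 6,600 × [1 − ((1+0.0026)/(1+r))^72] / (r − 0.0026) = $189,580.40.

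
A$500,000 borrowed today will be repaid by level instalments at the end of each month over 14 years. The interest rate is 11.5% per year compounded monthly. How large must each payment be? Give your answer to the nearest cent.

A$6,000.28

Level ordinary annuity; solve PV = PMT × [(1 − (1+r)^−n)/r] for PMT.
Periodic rate r = 0.115/12 per month; n is counted in months.
With n = 168: PMT = 500,000 / ([(1 − (1+r)^−n)/r]) = A$6,000.28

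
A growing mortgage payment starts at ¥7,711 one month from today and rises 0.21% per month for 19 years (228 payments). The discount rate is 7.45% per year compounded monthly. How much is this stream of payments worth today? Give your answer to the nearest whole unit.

Periodic rate r = 0.0745/12 per month; n is counted in months.
Growing ordinary annuity: PV = PMT₁ × [1 − ((1+g)/(1+r))^n] / (r − g) = 7,711 × [1 − ((1+0.0021)/(1+r))^228] / (r − 0.0021) = ¥1,138,462.

¥1,138,462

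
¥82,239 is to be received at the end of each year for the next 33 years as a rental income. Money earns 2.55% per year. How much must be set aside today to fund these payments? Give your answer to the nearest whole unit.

This is an ordinary annuity: 33 payments of ¥82,239 at the end of each year.
Periodic rate r = 0.0255 per year.
PV = PMT × [(1 − (1+r)^−n)/r] = 82,239 × [1 − (1+r)^−33] / r = ¥1,820,109

¥1,820,109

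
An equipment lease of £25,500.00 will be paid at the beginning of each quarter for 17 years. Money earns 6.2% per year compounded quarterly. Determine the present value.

This is an annuity due: 68 payments of £25,500.00 at the beginning of each quarter.
Periodic rate r = 0.062/4 per quarter; n is counted in quarters.
PV = PMT × [(1 − (1+r)^−n)/r] × (1+r) = 25,500 × [1 − (1+r)^−68] / r × (1+r) = £1,083,640.72

£1,083,640.72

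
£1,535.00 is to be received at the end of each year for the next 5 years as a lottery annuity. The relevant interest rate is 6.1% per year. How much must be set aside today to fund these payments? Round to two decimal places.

This is an ordinary annuity: 5 payments of £1,535.00 at the end of each year.
Periodic rate r = 0.061 per year.
PV = PMT × [(1 − (1+r)^−n)/r] = 1,535 × [1 − (1+r)^−5] / r = £6,448.43

£6,448.43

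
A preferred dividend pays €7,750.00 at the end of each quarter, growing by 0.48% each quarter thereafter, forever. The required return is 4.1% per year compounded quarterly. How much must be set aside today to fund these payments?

€1,422,018.35

Periodic rate r = 0.041/4 per quarter.
Growing perpetuity (Gordon): PV = PMT₁ / (r − g) = 7,750 / (r − 0.0048) = €1,422,018.35.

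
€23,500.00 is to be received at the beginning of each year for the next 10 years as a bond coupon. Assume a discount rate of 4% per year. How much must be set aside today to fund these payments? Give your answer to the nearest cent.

€198,230.29

This is an annuity due: 10 payments of €23,500.00 at the beginning of each year.
Periodic rate r = 0.04 per year.
PV = PMT × [(1 − (1+r)^−n)/r] × (1+r) = 23,500 × [1 − (1+r)^−10] / r × (1+r) = €198,230.29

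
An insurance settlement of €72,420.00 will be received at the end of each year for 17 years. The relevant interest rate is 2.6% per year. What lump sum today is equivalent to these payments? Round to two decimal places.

This is an ordinary annuity: 17 payments of €72,420.00 at the end of each year.
Periodic rate r = 0.026 per year.
PV = PMT × [(1 − (1+r)^−n)/r] = 72,420 × [1 − (1+r)^−17] / r = €984,938.87

€984,938.87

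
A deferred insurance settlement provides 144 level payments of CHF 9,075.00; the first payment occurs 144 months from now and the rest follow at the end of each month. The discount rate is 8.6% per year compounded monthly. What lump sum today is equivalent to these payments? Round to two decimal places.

Ordinary annuity of 144 payments, first payment at period 144.
Periodic rate r = 0.086/12 per month; n is counted in months.
The ordinary-annuity PV formula values the stream one period before the first payment (period 143); discount that back 143 periods:
PV₀ = 9,075 × [1 − (1+r)^−144] / r × (1+r)^−143 = CHF 292,979.88

CHF 292,979.88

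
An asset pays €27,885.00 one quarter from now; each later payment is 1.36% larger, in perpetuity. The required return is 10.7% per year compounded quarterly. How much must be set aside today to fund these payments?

€2,120,532.32

Periodic rate r = 0.107/4 per quarter.
Growing perpetuity (Gordon): PV = PMT₁ / (r − g) = 27,885 / (r − 0.0136) = €2,120,532.32.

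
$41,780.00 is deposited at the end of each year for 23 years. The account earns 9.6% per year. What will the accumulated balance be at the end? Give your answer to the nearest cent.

$3,148,560.17

This is an ordinary annuity: 23 deposits of $41,780.00 at the end of each year.
Periodic rate r = 0.096 per year.
FV = PMT × [((1+r)^n − 1)/r] = 41,780 × [(1+r)^23 − 1] / r = $3,148,560.17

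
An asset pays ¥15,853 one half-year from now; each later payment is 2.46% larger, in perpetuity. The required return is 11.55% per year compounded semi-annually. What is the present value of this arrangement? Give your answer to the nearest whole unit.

¥478,220

Periodic rate r = 0.1155/2 per half-year.
Growing perpetuity (Gordon): PV = PMT₁ / (r − g) = 15,853 / (r − 0.0246) = ¥478,220.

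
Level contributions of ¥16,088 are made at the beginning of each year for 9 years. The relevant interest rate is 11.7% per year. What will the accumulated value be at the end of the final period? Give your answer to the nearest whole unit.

¥262,173

This is an annuity due: 9 deposits of ¥16,088 at the beginning of each year.
Periodic rate r = 0.117 per year.
FV = PMT × [((1+r)^n − 1)/r] × (1+r) = 16,088 × [(1+r)^9 − 1] / r × (1+r) = ¥262,173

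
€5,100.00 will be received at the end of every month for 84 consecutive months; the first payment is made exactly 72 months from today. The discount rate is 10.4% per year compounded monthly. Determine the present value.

Ordinary annuity of 84 payments, first payment at period 72.
Periodic rate r = 0.104/12 per month; n is counted in months.
The ordinary-annuity PV formula values the stream one period before the first payment (period 71); discount that back 71 periods:
PV₀ = 5,100 × [1 − (1+r)^−84] / r × (1+r)^−71 = €164,419.88

€164,419.88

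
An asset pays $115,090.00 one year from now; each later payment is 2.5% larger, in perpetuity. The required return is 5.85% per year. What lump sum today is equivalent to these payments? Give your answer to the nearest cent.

$3,435,522.39

Periodic rate r = 0.0585 per year.
Growing perpetuity (Gordon): PV = PMT₁ / (r − g) = 115,090 / (r − 0.025) = $3,435,522.39.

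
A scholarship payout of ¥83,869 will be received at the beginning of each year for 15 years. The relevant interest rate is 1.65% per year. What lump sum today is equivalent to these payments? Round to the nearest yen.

¥1,124,673

This is an annuity due: 15 payments of ¥83,869 at the beginning of each year.
Periodic rate r = 0.0165 per year.
PV = PMT × [(1 − (1+r)^−n)/r] × (1+r) = 83,869 × [1 − (1+r)^−15] / r × (1+r) = ¥1,124,673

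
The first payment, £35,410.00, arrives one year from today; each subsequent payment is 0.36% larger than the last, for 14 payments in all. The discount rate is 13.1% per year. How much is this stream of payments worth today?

Periodic rate r = 0.131 per year.
Growing ordinary annuity: PV = PMT₁ × [1 − ((1+g)/(1+r))^n] / (r − g) = 35,410 × [1 − ((1+0.0036)/(1+r))^14] / (r − 0.0036) = £225,784.50.

£225,784.50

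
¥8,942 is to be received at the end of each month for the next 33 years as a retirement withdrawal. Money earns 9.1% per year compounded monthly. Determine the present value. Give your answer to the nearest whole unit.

¥1,119,967

This is an ordinary annuity: 396 payments of ¥8,942 at the end of each month.
Periodic rate r = 0.091/12 per month; n is counted in months.
PV = PMT × [(1 − (1+r)^−n)/r] = 8,942 × [1 − (1+r)^−396] / r = ¥1,119,967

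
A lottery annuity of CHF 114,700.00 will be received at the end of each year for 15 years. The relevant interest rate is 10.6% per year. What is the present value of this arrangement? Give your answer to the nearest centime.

This is an ordinary annuity: 15 payments of CHF 114,700.00 at the end of each year.
Periodic rate r = 0.106 per year.
PV = PMT × [(1 − (1+r)^−n)/r] = 114,700 × [1 − (1+r)^−15] / r = CHF 843,332.47

CHF 843,332.47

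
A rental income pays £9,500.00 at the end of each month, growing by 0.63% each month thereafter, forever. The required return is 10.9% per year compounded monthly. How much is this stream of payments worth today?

£3,413,173.65

Periodic rate r = 0.109/12 per month.
Growing perpetuity (Gordon): PV = PMT₁ / (r − g) = 9,500 / (r − 0.0063) = £3,413,173.65.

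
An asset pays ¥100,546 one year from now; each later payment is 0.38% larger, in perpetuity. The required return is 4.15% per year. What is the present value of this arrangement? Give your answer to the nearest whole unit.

Periodic rate r = 0.0415 per year.
Growing perpetuity (Gordon): PV = PMT₁ / (r − g) = 100,546 / (r − 0.0038) = ¥2,667,003.

¥2,667,003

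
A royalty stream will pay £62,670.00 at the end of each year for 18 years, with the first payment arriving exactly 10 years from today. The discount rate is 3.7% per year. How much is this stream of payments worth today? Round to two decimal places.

Ordinary annuity of 18 payments, first payment at period 10.
Periodic rate r = 0.037 per year.
The ordinary-annuity PV formula values the stream one period before the first payment (period 9); discount that back 9 periods:
PV₀ = 62,670 × [1 − (1+r)^−18] / r × (1+r)^−9 = £586,290.83

£586,290.83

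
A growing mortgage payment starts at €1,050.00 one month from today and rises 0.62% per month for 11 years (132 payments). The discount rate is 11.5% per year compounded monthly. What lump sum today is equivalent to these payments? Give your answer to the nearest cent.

Periodic rate r = 0.115/12 per month; n is counted in months.
Growing ordinary annuity: PV = PMT₁ × [1 − ((1+g)/(1+r))^n] / (r − g) = 1,050 × [1 − ((1+0.0062)/(1+r))^132] / (r − 0.0062) = €111,090.82.

€111,090.82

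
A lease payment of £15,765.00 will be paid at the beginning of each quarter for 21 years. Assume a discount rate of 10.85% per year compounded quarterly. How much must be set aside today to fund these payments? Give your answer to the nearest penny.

This is an annuity due: 84 payments of £15,765.00 at the beginning of each quarter.
Periodic rate r = 0.1085/4 per quarter; n is counted in quarters.
PV = PMT × [(1 − (1+r)^−n)/r] × (1+r) = 15,765 × [1 − (1+r)^−84] / r × (1+r) = £533,926.91

£533,926.91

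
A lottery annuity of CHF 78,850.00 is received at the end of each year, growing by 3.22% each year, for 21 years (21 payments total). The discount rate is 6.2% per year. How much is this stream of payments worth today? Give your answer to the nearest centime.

CHF 1,190,475.43

Periodic rate r = 0.062 per year.
Growing ordinary annuity: PV = PMT₁ × [1 − ((1+g)/(1+r))^n] / (r − g) = 78,850 × [1 − ((1+0.0322)/(1+r))^21] / (r − 0.0322) = CHF 1,190,475.43.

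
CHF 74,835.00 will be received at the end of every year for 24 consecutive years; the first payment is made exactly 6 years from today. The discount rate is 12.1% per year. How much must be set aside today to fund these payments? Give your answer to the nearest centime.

Ordinary annuity of 24 payments, first payment at period 6.
Periodic rate r = 0.121 per year.
The ordinary-annuity PV formula values the stream one period before the first payment (period 5); discount that back 5 periods:
PV₀ = 74,835 × [1 − (1+r)^−24] / r × (1+r)^−5 = CHF 326,844.84

CHF 326,844.84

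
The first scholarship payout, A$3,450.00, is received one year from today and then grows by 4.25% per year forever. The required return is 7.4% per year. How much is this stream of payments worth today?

Periodic rate r = 0.074 per year.
Growing perpetuity (Gordon): PV = PMT₁ / (r − g) = 3,450 / (r − 0.0425) = A$109,523.81.

A$109,523.81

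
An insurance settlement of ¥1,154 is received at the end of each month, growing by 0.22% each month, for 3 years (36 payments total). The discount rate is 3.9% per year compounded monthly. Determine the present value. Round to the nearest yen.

¥40,660

Periodic rate r = 0.039/12 per month; n is counted in months.
Growing ordinary annuity: PV = PMT₁ × [1 − ((1+g)/(1+r))^n] / (r − g) = 1,154 × [1 − ((1+0.0022)/(1+r))^36] / (r − 0.0022) = ¥40,660.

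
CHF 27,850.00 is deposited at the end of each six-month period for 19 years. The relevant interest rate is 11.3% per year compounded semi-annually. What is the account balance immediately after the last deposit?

CHF 3,486,481.56

This is an ordinary annuity: 38 deposits of CHF 27,850.00 at the end of each six-month period.
Periodic rate r = 0.113/2 per half-year; n is counted in half-years.
FV = PMT × [((1+r)^n − 1)/r] = 27,850 × [(1+r)^38 − 1] / r = CHF 3,486,481.56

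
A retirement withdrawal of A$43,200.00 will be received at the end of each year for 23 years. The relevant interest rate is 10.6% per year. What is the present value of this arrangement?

This is an ordinary annuity: 23 payments of A$43,200.00 at the end of each year.
Periodic rate r = 0.106 per year.
PV = PMT × [(1 − (1+r)^−n)/r] = 43,200 × [1 − (1+r)^−23] / r = A$367,385.67

A$367,385.67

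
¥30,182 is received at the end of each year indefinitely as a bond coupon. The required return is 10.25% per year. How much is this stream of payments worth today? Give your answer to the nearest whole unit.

Periodic rate r = 0.1025 per year.
Level perpetuity: PV = PMT / r = 30,182 / (0.1025) = ¥294,459.

¥294,459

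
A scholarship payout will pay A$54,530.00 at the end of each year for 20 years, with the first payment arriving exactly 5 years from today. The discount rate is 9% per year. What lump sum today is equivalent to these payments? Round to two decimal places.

A$352,639.61

Ordinary annuity of 20 payments, first payment at period 5.
Periodic rate r = 0.09 per year.
The ordinary-annuity PV formula values the stream one period before the first payment (period 4); discount that back 4 periods:
PV₀ = 54,530 × [1 − (1+r)^−20] / r × (1+r)^−4 = A$352,639.61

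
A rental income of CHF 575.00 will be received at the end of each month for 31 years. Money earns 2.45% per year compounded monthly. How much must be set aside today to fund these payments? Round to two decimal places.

This is an ordinary annuity: 372 payments of CHF 575.00 at the end of each month.
Periodic rate r = 0.0245/12 per month; n is counted in months.
PV = PMT × [(1 − (1+r)^−n)/r] = 575 × [1 − (1+r)^−372] / r = CHF 149,754.58

CHF 149,754.58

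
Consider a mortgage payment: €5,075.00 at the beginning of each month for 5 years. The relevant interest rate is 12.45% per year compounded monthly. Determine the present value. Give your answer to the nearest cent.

This is an annuity due: 60 payments of €5,075.00 at the beginning of each month.
Periodic rate r = 0.1245/12 per month; n is counted in months.
PV = PMT × [(1 − (1+r)^−n)/r] × (1+r) = 5,075 × [1 − (1+r)^−60] / r × (1+r) = €228,174.42

€228,174.42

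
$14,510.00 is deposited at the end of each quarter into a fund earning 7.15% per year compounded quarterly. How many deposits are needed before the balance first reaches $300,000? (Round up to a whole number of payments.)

18 payments

Periodic rate r = 0.0715/4 per quarter; n is counted in quarters.
Ordinary annuity FV: 300,000 = 14,510 × [((1+r)^n − 1)/r].
(1+r)^n = 1 + 300,000 × r / 14,510, so n = ln(1 + 300,000·r/14,510) / ln(1+r) = 17.75.
Round up to a whole number of payments: n = 18.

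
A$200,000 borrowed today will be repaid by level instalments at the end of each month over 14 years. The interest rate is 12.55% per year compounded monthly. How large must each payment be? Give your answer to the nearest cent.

A$2,532.72

Level ordinary annuity; solve PV = PMT × [(1 − (1+r)^−n)/r] for PMT.
Periodic rate r = 0.1255/12 per month; n is counted in months.
With n = 168: PMT = 200,000 / ([(1 − (1+r)^−n)/r]) = A$2,532.72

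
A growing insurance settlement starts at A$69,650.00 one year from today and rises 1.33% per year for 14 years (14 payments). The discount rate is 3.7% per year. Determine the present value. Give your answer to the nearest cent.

A$812,625.08

Periodic rate r = 0.037 per year.
Growing ordinary annuity: PV = PMT₁ × [1 − ((1+g)/(1+r))^n] / (r − g) = 69,650 × [1 − ((1+0.0133)/(1+r))^14] / (r − 0.0133) = A$812,625.08.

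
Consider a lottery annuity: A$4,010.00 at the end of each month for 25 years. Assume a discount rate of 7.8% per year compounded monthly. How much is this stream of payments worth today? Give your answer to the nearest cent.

A$528,595.31

This is an ordinary annuity: 300 payments of A$4,010.00 at the end of each month.
Periodic rate r = 0.078/12 per month; n is counted in months.
PV = PMT × [(1 − (1+r)^−n)/r] = 4,010 × [1 − (1+r)^−300] / r = A$528,595.31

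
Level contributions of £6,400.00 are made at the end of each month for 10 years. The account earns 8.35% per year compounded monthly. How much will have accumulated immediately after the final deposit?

£1,193,995.21

This is an ordinary annuity: 120 deposits of £6,400.00 at the end of each month.
Periodic rate r = 0.0835/12 per month; n is counted in months.
FV = PMT × [((1+r)^n − 1)/r] = 6,400 × [(1+r)^120 − 1] / r = £1,193,995.21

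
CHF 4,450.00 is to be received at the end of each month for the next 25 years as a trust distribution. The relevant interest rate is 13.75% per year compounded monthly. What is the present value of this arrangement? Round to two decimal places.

This is an ordinary annuity: 300 payments of CHF 4,450.00 at the end of each month.
Periodic rate r = 0.1375/12 per month; n is counted in months.
PV = PMT × [(1 − (1+r)^−n)/r] = 4,450 × [1 − (1+r)^−300] / r = CHF 375,633.31

CHF 375,633.31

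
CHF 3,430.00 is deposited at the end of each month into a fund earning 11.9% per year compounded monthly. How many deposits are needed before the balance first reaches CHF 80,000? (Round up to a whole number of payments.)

Periodic rate r = 0.119/12 per month; n is counted in months.
Ordinary annuity FV: 80,000 = 3,430 × [((1+r)^n − 1)/r].
(1+r)^n = 1 + 80,000 × r / 3,430, so n = ln(1 + 80,000·r/3,430) / ln(1+r) = 21.09.
Round up to a whole number of payments: n = 22.

22 payments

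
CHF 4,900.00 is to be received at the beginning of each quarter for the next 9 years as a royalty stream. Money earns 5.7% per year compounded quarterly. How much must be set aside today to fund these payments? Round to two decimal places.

This is an annuity due: 36 payments of CHF 4,900.00 at the beginning of each quarter.
Periodic rate r = 0.057/4 per quarter; n is counted in quarters.
PV = PMT × [(1 − (1+r)^−n)/r] × (1+r) = 4,900 × [1 − (1+r)^−36] / r × (1+r) = CHF 139,200.97

CHF 139,200.97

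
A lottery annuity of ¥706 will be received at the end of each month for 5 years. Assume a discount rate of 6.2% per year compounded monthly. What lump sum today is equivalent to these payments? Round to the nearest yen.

¥36,343

This is an ordinary annuity: 60 payments of ¥706 at the end of each month.
Periodic rate r = 0.062/12 per month; n is counted in months.
PV = PMT × [(1 − (1+r)^−n)/r] = 706 × [1 − (1+r)^−60] / r = ¥36,343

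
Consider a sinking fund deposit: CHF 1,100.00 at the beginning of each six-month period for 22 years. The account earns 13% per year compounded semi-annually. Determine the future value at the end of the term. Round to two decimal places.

CHF 269,857.05

This is an annuity due: 44 deposits of CHF 1,100.00 at the beginning of each six-month period.
Periodic rate r = 0.13/2 per half-year; n is counted in half-years.
FV = PMT × [((1+r)^n − 1)/r] × (1+r) = 1,100 × [(1+r)^44 − 1] / r × (1+r) = CHF 269,857.05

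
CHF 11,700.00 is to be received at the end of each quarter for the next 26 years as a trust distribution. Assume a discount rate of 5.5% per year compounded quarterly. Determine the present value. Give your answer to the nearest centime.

This is an ordinary annuity: 104 payments of CHF 11,700.00 at the end of each quarter.
Periodic rate r = 0.055/4 per quarter; n is counted in quarters.
PV = PMT × [(1 − (1+r)^−n)/r] = 11,700 × [1 − (1+r)^−104] / r = CHF 645,285.48

CHF 645,285.48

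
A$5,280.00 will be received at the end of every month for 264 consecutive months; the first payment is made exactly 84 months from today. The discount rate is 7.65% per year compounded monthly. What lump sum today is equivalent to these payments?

A$397,446.40

Ordinary annuity of 264 payments, first payment at period 84.
Periodic rate r = 0.0765/12 per month; n is counted in months.
The ordinary-annuity PV formula values the stream one period before the first payment (period 83); discount that back 83 periods:
PV₀ = 5,280 × [1 − (1+r)^−264] / r × (1+r)^−83 = A$397,446.40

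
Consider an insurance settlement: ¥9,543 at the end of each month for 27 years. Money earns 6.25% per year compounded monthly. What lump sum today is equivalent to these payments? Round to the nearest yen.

This is an ordinary annuity: 324 payments of ¥9,543 at the end of each month.
Periodic rate r = 0.0625/12 per month; n is counted in months.
PV = PMT × [(1 − (1+r)^−n)/r] = 9,543 × [1 − (1+r)^−324] / r = ¥1,491,835

¥1,491,835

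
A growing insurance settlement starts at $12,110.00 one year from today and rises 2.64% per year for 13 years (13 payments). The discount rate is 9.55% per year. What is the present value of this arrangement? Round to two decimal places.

$100,121.85

Periodic rate r = 0.0955 per year.
Growing ordinary annuity: PV = PMT₁ × [1 − ((1+g)/(1+r))^n] / (r − g) = 12,110 × [1 − ((1+0.0264)/(1+r))^13] / (r − 0.0264) = $100,121.85.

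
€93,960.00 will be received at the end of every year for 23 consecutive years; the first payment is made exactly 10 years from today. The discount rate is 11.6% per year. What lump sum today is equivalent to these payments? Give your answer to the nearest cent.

Ordinary annuity of 23 payments, first payment at period 10.
Periodic rate r = 0.116 per year.
The ordinary-annuity PV formula values the stream one period before the first payment (period 9); discount that back 9 periods:
PV₀ = 93,960 × [1 − (1+r)^−23] / r × (1+r)^−9 = €277,485.29

€277,485.29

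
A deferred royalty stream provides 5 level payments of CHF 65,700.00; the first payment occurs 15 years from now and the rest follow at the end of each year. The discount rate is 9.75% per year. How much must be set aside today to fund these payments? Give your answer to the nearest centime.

Ordinary annuity of 5 payments, first payment at period 15.
Periodic rate r = 0.0975 per year.
The ordinary-annuity PV formula values the stream one period before the first payment (period 14); discount that back 14 periods:
PV₀ = 65,700 × [1 − (1+r)^−5] / r × (1+r)^−14 = CHF 68,141.30

CHF 68,141.30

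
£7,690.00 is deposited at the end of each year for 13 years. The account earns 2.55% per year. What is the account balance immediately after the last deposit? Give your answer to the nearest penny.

£116,791.03

This is an ordinary annuity: 13 deposits of £7,690.00 at the end of each year.
Periodic rate r = 0.0255 per year.
FV = PMT × [((1+r)^n − 1)/r] = 7,690 × [(1+r)^13 − 1] / r = £116,791.03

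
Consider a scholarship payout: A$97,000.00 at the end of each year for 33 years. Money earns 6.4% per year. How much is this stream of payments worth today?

This is an ordinary annuity: 33 payments of A$97,000.00 at the end of each year.
Periodic rate r = 0.064 per year.
PV = PMT × [(1 − (1+r)^−n)/r] = 97,000 × [1 − (1+r)^−33] / r = A$1,319,957.80

A$1,319,957.80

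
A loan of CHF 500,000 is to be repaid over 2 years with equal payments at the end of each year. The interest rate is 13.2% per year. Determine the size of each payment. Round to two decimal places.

CHF 300,521.58

Level ordinary annuity; solve PV = PMT × [(1 − (1+r)^−n)/r] for PMT.
Periodic rate r = 0.132 per year.
With n = 2: PMT = 500,000 / ([(1 − (1+r)^−n)/r]) = CHF 300,521.58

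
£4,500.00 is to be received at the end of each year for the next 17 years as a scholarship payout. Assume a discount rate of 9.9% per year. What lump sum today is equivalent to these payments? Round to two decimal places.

£36,321.48

This is an ordinary annuity: 17 payments of £4,500.00 at the end of each year.
Periodic rate r = 0.099 per year.
PV = PMT × [(1 − (1+r)^−n)/r] = 4,500 × [1 − (1+r)^−17] / r = £36,321.48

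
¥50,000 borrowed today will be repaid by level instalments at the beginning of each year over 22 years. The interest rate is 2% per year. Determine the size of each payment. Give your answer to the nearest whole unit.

Level annuity due; solve PV = PMT × [(1 − (1+r)^−n)/r] × (1+r) for PMT.
Periodic rate r = 0.02 per year.
With n = 22: PMT = 50,000 / ([(1 − (1+r)^−n)/r] × (1+r)) = ¥2,776

¥2,776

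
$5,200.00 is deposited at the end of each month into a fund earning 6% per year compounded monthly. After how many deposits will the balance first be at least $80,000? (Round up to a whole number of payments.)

Periodic rate r = 0.06/12 per month; n is counted in months.
Ordinary annuity FV: 80,000 = 5,200 × [((1+r)^n − 1)/r].
(1+r)^n = 1 + 80,000 × r / 5,200, so n = ln(1 + 80,000·r/5,200) / ln(1+r) = 14.86.
Round up to a whole number of payments: n = 15.

15 payments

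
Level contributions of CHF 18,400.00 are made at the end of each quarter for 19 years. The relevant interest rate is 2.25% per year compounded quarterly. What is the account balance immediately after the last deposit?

CHF 1,738,868.59

This is an ordinary annuity: 76 deposits of CHF 18,400.00 at the end of each quarter.
Periodic rate r = 0.0225/4 per quarter; n is counted in quarters.
FV = PMT × [((1+r)^n − 1)/r] = 18,400 × [(1+r)^76 − 1] / r = CHF 1,738,868.59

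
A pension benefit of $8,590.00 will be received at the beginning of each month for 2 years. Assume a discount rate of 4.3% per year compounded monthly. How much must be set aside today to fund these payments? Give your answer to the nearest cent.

This is an annuity due: 24 payments of $8,590.00 at the beginning of each month.
Periodic rate r = 0.043/12 per month; n is counted in months.
PV = PMT × [(1 − (1+r)^−n)/r] × (1+r) = 8,590 × [1 − (1+r)^−24] / r × (1+r) = $197,912.38

$197,912.38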